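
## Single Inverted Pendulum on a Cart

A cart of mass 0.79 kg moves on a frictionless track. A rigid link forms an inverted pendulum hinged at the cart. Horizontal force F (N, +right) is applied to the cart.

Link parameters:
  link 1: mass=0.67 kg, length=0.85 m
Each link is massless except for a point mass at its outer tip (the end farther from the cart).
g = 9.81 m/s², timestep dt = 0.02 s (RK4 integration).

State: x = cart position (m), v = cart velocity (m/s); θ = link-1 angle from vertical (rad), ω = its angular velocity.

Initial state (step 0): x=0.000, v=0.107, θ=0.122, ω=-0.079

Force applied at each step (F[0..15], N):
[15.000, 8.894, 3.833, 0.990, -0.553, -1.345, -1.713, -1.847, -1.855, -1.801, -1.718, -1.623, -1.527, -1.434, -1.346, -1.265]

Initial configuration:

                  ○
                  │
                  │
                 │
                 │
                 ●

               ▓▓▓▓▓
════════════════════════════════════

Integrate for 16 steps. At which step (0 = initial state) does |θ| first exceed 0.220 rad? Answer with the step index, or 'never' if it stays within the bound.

Answer: never

Derivation:
apply F[0]=+15.000 → step 1: x=0.006, v=0.463, θ=0.117, ω=-0.467
apply F[1]=+8.894 → step 2: x=0.017, v=0.668, θ=0.105, ω=-0.681
apply F[2]=+3.833 → step 3: x=0.031, v=0.749, θ=0.091, ω=-0.753
apply F[3]=+0.990 → step 4: x=0.046, v=0.761, θ=0.076, ω=-0.748
apply F[4]=-0.553 → step 5: x=0.061, v=0.736, θ=0.061, ω=-0.703
apply F[5]=-1.345 → step 6: x=0.076, v=0.693, θ=0.048, ω=-0.641
apply F[6]=-1.713 → step 7: x=0.089, v=0.643, θ=0.036, ω=-0.572
apply F[7]=-1.847 → step 8: x=0.101, v=0.592, θ=0.025, ω=-0.505
apply F[8]=-1.855 → step 9: x=0.113, v=0.542, θ=0.015, ω=-0.441
apply F[9]=-1.801 → step 10: x=0.123, v=0.494, θ=0.007, ω=-0.383
apply F[10]=-1.718 → step 11: x=0.132, v=0.450, θ=0.000, ω=-0.330
apply F[11]=-1.623 → step 12: x=0.141, v=0.410, θ=-0.006, ω=-0.283
apply F[12]=-1.527 → step 13: x=0.149, v=0.372, θ=-0.011, ω=-0.241
apply F[13]=-1.434 → step 14: x=0.156, v=0.338, θ=-0.016, ω=-0.204
apply F[14]=-1.346 → step 15: x=0.162, v=0.307, θ=-0.019, ω=-0.172
apply F[15]=-1.265 → step 16: x=0.168, v=0.279, θ=-0.023, ω=-0.143
max |θ| = 0.122 ≤ 0.220 over all 17 states.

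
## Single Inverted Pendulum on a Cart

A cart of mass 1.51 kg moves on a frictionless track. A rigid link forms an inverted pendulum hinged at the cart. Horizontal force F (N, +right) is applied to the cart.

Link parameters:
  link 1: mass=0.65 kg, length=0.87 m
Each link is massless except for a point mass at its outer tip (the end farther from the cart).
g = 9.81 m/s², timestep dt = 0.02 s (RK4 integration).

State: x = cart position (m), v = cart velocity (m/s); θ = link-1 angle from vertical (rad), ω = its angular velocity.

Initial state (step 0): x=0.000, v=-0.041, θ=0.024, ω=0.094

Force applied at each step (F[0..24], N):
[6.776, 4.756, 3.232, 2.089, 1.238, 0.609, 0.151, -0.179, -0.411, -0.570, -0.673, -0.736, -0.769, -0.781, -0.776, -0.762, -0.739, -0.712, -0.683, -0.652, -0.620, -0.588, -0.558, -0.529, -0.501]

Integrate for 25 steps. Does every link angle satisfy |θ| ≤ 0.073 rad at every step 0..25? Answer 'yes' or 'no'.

apply F[0]=+6.776 → step 1: x=0.000, v=0.047, θ=0.025, ω=-0.001
apply F[1]=+4.756 → step 2: x=0.002, v=0.108, θ=0.024, ω=-0.066
apply F[2]=+3.232 → step 3: x=0.004, v=0.148, θ=0.023, ω=-0.107
apply F[3]=+2.089 → step 4: x=0.007, v=0.174, θ=0.020, ω=-0.132
apply F[4]=+1.238 → step 5: x=0.011, v=0.189, θ=0.017, ω=-0.145
apply F[5]=+0.609 → step 6: x=0.015, v=0.196, θ=0.014, ω=-0.149
apply F[6]=+0.151 → step 7: x=0.019, v=0.197, θ=0.011, ω=-0.147
apply F[7]=-0.179 → step 8: x=0.023, v=0.193, θ=0.009, ω=-0.141
apply F[8]=-0.411 → step 9: x=0.026, v=0.187, θ=0.006, ω=-0.133
apply F[9]=-0.570 → step 10: x=0.030, v=0.179, θ=0.003, ω=-0.122
apply F[10]=-0.673 → step 11: x=0.034, v=0.170, θ=0.001, ω=-0.111
apply F[11]=-0.736 → step 12: x=0.037, v=0.161, θ=-0.001, ω=-0.100
apply F[12]=-0.769 → step 13: x=0.040, v=0.151, θ=-0.003, ω=-0.089
apply F[13]=-0.781 → step 14: x=0.043, v=0.141, θ=-0.005, ω=-0.079
apply F[14]=-0.776 → step 15: x=0.046, v=0.131, θ=-0.006, ω=-0.069
apply F[15]=-0.762 → step 16: x=0.048, v=0.121, θ=-0.007, ω=-0.059
apply F[16]=-0.739 → step 17: x=0.051, v=0.112, θ=-0.009, ω=-0.051
apply F[17]=-0.712 → step 18: x=0.053, v=0.103, θ=-0.009, ω=-0.043
apply F[18]=-0.683 → step 19: x=0.055, v=0.095, θ=-0.010, ω=-0.035
apply F[19]=-0.652 → step 20: x=0.057, v=0.088, θ=-0.011, ω=-0.029
apply F[20]=-0.620 → step 21: x=0.058, v=0.080, θ=-0.011, ω=-0.023
apply F[21]=-0.588 → step 22: x=0.060, v=0.073, θ=-0.012, ω=-0.018
apply F[22]=-0.558 → step 23: x=0.061, v=0.067, θ=-0.012, ω=-0.013
apply F[23]=-0.529 → step 24: x=0.062, v=0.061, θ=-0.012, ω=-0.009
apply F[24]=-0.501 → step 25: x=0.064, v=0.056, θ=-0.013, ω=-0.006
Max |angle| over trajectory = 0.025 rad; bound = 0.073 → within bound.

Answer: yes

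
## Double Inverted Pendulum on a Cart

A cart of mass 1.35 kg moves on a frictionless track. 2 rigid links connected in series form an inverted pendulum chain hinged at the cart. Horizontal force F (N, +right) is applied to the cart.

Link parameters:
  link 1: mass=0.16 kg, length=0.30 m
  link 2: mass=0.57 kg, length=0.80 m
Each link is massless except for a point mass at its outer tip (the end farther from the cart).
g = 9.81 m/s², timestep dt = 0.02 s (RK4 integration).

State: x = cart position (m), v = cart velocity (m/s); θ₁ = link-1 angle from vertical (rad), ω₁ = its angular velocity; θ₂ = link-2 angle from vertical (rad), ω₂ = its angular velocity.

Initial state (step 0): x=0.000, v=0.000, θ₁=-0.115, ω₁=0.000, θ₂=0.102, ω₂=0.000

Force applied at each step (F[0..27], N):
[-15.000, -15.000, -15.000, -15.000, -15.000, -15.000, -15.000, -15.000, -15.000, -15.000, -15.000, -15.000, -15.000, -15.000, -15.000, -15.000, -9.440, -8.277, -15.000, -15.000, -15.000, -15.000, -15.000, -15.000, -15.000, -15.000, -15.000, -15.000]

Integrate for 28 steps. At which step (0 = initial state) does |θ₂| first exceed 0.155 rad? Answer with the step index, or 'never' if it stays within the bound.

apply F[0]=-15.000 → step 1: x=-0.002, v=-0.211, θ₁=-0.113, ω₁=0.154, θ₂=0.104, ω₂=0.231
apply F[1]=-15.000 → step 2: x=-0.008, v=-0.422, θ₁=-0.109, ω₁=0.315, θ₂=0.111, ω₂=0.460
apply F[2]=-15.000 → step 3: x=-0.019, v=-0.634, θ₁=-0.101, ω₁=0.491, θ₂=0.123, ω₂=0.687
apply F[3]=-15.000 → step 4: x=-0.034, v=-0.847, θ₁=-0.089, ω₁=0.690, θ₂=0.139, ω₂=0.910
apply F[4]=-15.000 → step 5: x=-0.053, v=-1.062, θ₁=-0.073, ω₁=0.924, θ₂=0.159, ω₂=1.125
apply F[5]=-15.000 → step 6: x=-0.076, v=-1.279, θ₁=-0.052, ω₁=1.206, θ₂=0.184, ω₂=1.330
apply F[6]=-15.000 → step 7: x=-0.104, v=-1.498, θ₁=-0.024, ω₁=1.550, θ₂=0.212, ω₂=1.518
apply F[7]=-15.000 → step 8: x=-0.136, v=-1.720, θ₁=0.011, ω₁=1.975, θ₂=0.244, ω₂=1.683
apply F[8]=-15.000 → step 9: x=-0.173, v=-1.944, θ₁=0.055, ω₁=2.501, θ₂=0.279, ω₂=1.816
apply F[9]=-15.000 → step 10: x=-0.214, v=-2.169, θ₁=0.112, ω₁=3.150, θ₂=0.317, ω₂=1.907
apply F[10]=-15.000 → step 11: x=-0.260, v=-2.394, θ₁=0.182, ω₁=3.935, θ₂=0.355, ω₂=1.946
apply F[11]=-15.000 → step 12: x=-0.310, v=-2.614, θ₁=0.270, ω₁=4.848, θ₂=0.394, ω₂=1.932
apply F[12]=-15.000 → step 13: x=-0.364, v=-2.820, θ₁=0.377, ω₁=5.814, θ₂=0.432, ω₂=1.886
apply F[13]=-15.000 → step 14: x=-0.422, v=-3.001, θ₁=0.502, ω₁=6.661, θ₂=0.470, ω₂=1.876
apply F[14]=-15.000 → step 15: x=-0.484, v=-3.151, θ₁=0.641, ω₁=7.182, θ₂=0.508, ω₂=1.993
apply F[15]=-15.000 → step 16: x=-0.548, v=-3.277, θ₁=0.786, ω₁=7.307, θ₂=0.551, ω₂=2.279
apply F[16]=-9.440 → step 17: x=-0.614, v=-3.324, θ₁=0.931, ω₁=7.105, θ₂=0.600, ω₂=2.643
apply F[17]=-8.277 → step 18: x=-0.681, v=-3.353, θ₁=1.070, ω₁=6.758, θ₂=0.657, ω₂=3.069
apply F[18]=-15.000 → step 19: x=-0.749, v=-3.459, θ₁=1.199, ω₁=6.203, θ₂=0.724, ω₂=3.652
apply F[19]=-15.000 → step 20: x=-0.819, v=-3.563, θ₁=1.317, ω₁=5.472, θ₂=0.803, ω₂=4.278
apply F[20]=-15.000 → step 21: x=-0.892, v=-3.661, θ₁=1.417, ω₁=4.542, θ₂=0.895, ω₂=4.940
apply F[21]=-15.000 → step 22: x=-0.966, v=-3.749, θ₁=1.497, ω₁=3.381, θ₂=1.001, ω₂=5.641
apply F[22]=-15.000 → step 23: x=-1.041, v=-3.812, θ₁=1.551, ω₁=1.974, θ₂=1.121, ω₂=6.391
apply F[23]=-15.000 → step 24: x=-1.118, v=-3.830, θ₁=1.574, ω₁=0.395, θ₂=1.257, ω₂=7.182
apply F[24]=-15.000 → step 25: x=-1.194, v=-3.768, θ₁=1.568, ω₁=-0.938, θ₂=1.408, ω₂=7.888
apply F[25]=-15.000 → step 26: x=-1.268, v=-3.632, θ₁=1.546, ω₁=-0.996, θ₂=1.569, ω₂=8.140
apply F[26]=-15.000 → step 27: x=-1.339, v=-3.510, θ₁=1.541, ω₁=0.735, θ₂=1.729, ω₂=7.752
apply F[27]=-15.000 → step 28: x=-1.409, v=-3.452, θ₁=1.581, ω₁=3.398, θ₂=1.877, ω₂=7.030
|θ₂| = 0.159 > 0.155 first at step 5.

Answer: 5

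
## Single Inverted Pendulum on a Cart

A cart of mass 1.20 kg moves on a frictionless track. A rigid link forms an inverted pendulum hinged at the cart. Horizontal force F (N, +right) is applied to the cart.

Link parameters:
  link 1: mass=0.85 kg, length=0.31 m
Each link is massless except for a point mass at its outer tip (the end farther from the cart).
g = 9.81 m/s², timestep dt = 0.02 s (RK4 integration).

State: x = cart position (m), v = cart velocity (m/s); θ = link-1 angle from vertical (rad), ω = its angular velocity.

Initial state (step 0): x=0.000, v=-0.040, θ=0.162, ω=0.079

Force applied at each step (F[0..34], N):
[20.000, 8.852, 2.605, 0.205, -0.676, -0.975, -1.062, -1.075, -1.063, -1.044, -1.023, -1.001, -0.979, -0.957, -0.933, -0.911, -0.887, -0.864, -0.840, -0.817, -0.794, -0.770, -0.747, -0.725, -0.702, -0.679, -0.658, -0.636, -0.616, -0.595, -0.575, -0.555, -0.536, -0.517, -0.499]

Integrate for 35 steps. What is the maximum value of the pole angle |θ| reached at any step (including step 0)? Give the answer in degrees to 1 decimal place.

Answer: 9.3°

Derivation:
apply F[0]=+20.000 → step 1: x=0.002, v=0.266, θ=0.155, ω=-0.795
apply F[1]=+8.852 → step 2: x=0.009, v=0.392, θ=0.136, ω=-1.106
apply F[2]=+2.605 → step 3: x=0.017, v=0.419, θ=0.114, ω=-1.112
apply F[3]=+0.205 → step 4: x=0.025, v=0.409, θ=0.093, ω=-1.015
apply F[4]=-0.676 → step 5: x=0.033, v=0.387, θ=0.073, ω=-0.891
apply F[5]=-0.975 → step 6: x=0.041, v=0.362, θ=0.057, ω=-0.769
apply F[6]=-1.062 → step 7: x=0.048, v=0.337, θ=0.043, ω=-0.659
apply F[7]=-1.075 → step 8: x=0.054, v=0.314, θ=0.030, ω=-0.562
apply F[8]=-1.063 → step 9: x=0.060, v=0.293, θ=0.020, ω=-0.478
apply F[9]=-1.044 → step 10: x=0.066, v=0.273, θ=0.011, ω=-0.405
apply F[10]=-1.023 → step 11: x=0.071, v=0.255, θ=0.004, ω=-0.342
apply F[11]=-1.001 → step 12: x=0.076, v=0.239, θ=-0.002, ω=-0.288
apply F[12]=-0.979 → step 13: x=0.081, v=0.223, θ=-0.008, ω=-0.241
apply F[13]=-0.957 → step 14: x=0.085, v=0.208, θ=-0.012, ω=-0.200
apply F[14]=-0.933 → step 15: x=0.089, v=0.195, θ=-0.016, ω=-0.165
apply F[15]=-0.911 → step 16: x=0.093, v=0.182, θ=-0.019, ω=-0.135
apply F[16]=-0.887 → step 17: x=0.096, v=0.170, θ=-0.021, ω=-0.109
apply F[17]=-0.864 → step 18: x=0.100, v=0.159, θ=-0.023, ω=-0.087
apply F[18]=-0.840 → step 19: x=0.103, v=0.148, θ=-0.025, ω=-0.067
apply F[19]=-0.817 → step 20: x=0.106, v=0.138, θ=-0.026, ω=-0.051
apply F[20]=-0.794 → step 21: x=0.108, v=0.129, θ=-0.027, ω=-0.037
apply F[21]=-0.770 → step 22: x=0.111, v=0.119, θ=-0.027, ω=-0.025
apply F[22]=-0.747 → step 23: x=0.113, v=0.111, θ=-0.028, ω=-0.014
apply F[23]=-0.725 → step 24: x=0.115, v=0.103, θ=-0.028, ω=-0.006
apply F[24]=-0.702 → step 25: x=0.117, v=0.095, θ=-0.028, ω=0.002
apply F[25]=-0.679 → step 26: x=0.119, v=0.087, θ=-0.028, ω=0.008
apply F[26]=-0.658 → step 27: x=0.121, v=0.080, θ=-0.028, ω=0.013
apply F[27]=-0.636 → step 28: x=0.122, v=0.074, θ=-0.027, ω=0.018
apply F[28]=-0.616 → step 29: x=0.124, v=0.067, θ=-0.027, ω=0.021
apply F[29]=-0.595 → step 30: x=0.125, v=0.061, θ=-0.027, ω=0.024
apply F[30]=-0.575 → step 31: x=0.126, v=0.055, θ=-0.026, ω=0.027
apply F[31]=-0.555 → step 32: x=0.127, v=0.049, θ=-0.025, ω=0.029
apply F[32]=-0.536 → step 33: x=0.128, v=0.044, θ=-0.025, ω=0.030
apply F[33]=-0.517 → step 34: x=0.129, v=0.039, θ=-0.024, ω=0.032
apply F[34]=-0.499 → step 35: x=0.130, v=0.034, θ=-0.024, ω=0.033
Max |angle| over trajectory = 0.162 rad = 9.3°.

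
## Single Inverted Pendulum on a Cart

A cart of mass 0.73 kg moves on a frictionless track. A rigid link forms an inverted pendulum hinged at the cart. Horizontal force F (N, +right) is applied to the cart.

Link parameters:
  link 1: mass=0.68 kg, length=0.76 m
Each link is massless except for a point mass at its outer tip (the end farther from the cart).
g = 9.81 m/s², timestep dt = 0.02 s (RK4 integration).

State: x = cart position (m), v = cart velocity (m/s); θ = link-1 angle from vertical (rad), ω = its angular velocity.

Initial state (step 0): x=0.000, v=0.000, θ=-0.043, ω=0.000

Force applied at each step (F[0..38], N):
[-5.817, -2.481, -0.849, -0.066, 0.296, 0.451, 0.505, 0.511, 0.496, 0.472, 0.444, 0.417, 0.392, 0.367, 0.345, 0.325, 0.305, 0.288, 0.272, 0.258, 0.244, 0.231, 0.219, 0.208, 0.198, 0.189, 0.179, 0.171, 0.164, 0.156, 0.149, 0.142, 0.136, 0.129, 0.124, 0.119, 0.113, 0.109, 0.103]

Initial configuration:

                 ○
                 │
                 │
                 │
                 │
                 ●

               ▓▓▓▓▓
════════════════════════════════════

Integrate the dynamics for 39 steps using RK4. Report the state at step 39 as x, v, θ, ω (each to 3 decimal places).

Answer: x=-0.060, v=0.004, θ=0.007, ω=-0.011

Derivation:
apply F[0]=-5.817 → step 1: x=-0.002, v=-0.151, θ=-0.041, ω=0.188
apply F[1]=-2.481 → step 2: x=-0.005, v=-0.212, θ=-0.037, ω=0.258
apply F[2]=-0.849 → step 3: x=-0.010, v=-0.229, θ=-0.031, ω=0.272
apply F[3]=-0.066 → step 4: x=-0.014, v=-0.226, θ=-0.026, ω=0.260
apply F[4]=+0.296 → step 5: x=-0.019, v=-0.213, θ=-0.021, ω=0.237
apply F[5]=+0.451 → step 6: x=-0.023, v=-0.198, θ=-0.017, ω=0.212
apply F[6]=+0.505 → step 7: x=-0.026, v=-0.181, θ=-0.013, ω=0.186
apply F[7]=+0.511 → step 8: x=-0.030, v=-0.165, θ=-0.009, ω=0.162
apply F[8]=+0.496 → step 9: x=-0.033, v=-0.150, θ=-0.006, ω=0.141
apply F[9]=+0.472 → step 10: x=-0.036, v=-0.136, θ=-0.004, ω=0.121
apply F[10]=+0.444 → step 11: x=-0.038, v=-0.124, θ=-0.001, ω=0.104
apply F[11]=+0.417 → step 12: x=-0.041, v=-0.112, θ=0.001, ω=0.089
apply F[12]=+0.392 → step 13: x=-0.043, v=-0.102, θ=0.002, ω=0.076
apply F[13]=+0.367 → step 14: x=-0.045, v=-0.092, θ=0.004, ω=0.064
apply F[14]=+0.345 → step 15: x=-0.047, v=-0.084, θ=0.005, ω=0.054
apply F[15]=+0.325 → step 16: x=-0.048, v=-0.076, θ=0.006, ω=0.045
apply F[16]=+0.305 → step 17: x=-0.050, v=-0.069, θ=0.007, ω=0.037
apply F[17]=+0.288 → step 18: x=-0.051, v=-0.062, θ=0.007, ω=0.030
apply F[18]=+0.272 → step 19: x=-0.052, v=-0.056, θ=0.008, ω=0.024
apply F[19]=+0.258 → step 20: x=-0.053, v=-0.050, θ=0.008, ω=0.019
apply F[20]=+0.244 → step 21: x=-0.054, v=-0.045, θ=0.009, ω=0.014
apply F[21]=+0.231 → step 22: x=-0.055, v=-0.041, θ=0.009, ω=0.010
apply F[22]=+0.219 → step 23: x=-0.056, v=-0.036, θ=0.009, ω=0.007
apply F[23]=+0.208 → step 24: x=-0.057, v=-0.032, θ=0.009, ω=0.004
apply F[24]=+0.198 → step 25: x=-0.057, v=-0.028, θ=0.009, ω=0.001
apply F[25]=+0.189 → step 26: x=-0.058, v=-0.025, θ=0.009, ω=-0.001
apply F[26]=+0.179 → step 27: x=-0.058, v=-0.022, θ=0.009, ω=-0.003
apply F[27]=+0.171 → step 28: x=-0.059, v=-0.019, θ=0.009, ω=-0.004
apply F[28]=+0.164 → step 29: x=-0.059, v=-0.016, θ=0.009, ω=-0.006
apply F[29]=+0.156 → step 30: x=-0.059, v=-0.013, θ=0.009, ω=-0.007
apply F[30]=+0.149 → step 31: x=-0.059, v=-0.011, θ=0.009, ω=-0.008
apply F[31]=+0.142 → step 32: x=-0.060, v=-0.008, θ=0.009, ω=-0.009
apply F[32]=+0.136 → step 33: x=-0.060, v=-0.006, θ=0.008, ω=-0.009
apply F[33]=+0.129 → step 34: x=-0.060, v=-0.004, θ=0.008, ω=-0.010
apply F[34]=+0.124 → step 35: x=-0.060, v=-0.002, θ=0.008, ω=-0.010
apply F[35]=+0.119 → step 36: x=-0.060, v=-0.001, θ=0.008, ω=-0.011
apply F[36]=+0.113 → step 37: x=-0.060, v=0.001, θ=0.008, ω=-0.011
apply F[37]=+0.109 → step 38: x=-0.060, v=0.003, θ=0.007, ω=-0.011
apply F[38]=+0.103 → step 39: x=-0.060, v=0.004, θ=0.007, ω=-0.011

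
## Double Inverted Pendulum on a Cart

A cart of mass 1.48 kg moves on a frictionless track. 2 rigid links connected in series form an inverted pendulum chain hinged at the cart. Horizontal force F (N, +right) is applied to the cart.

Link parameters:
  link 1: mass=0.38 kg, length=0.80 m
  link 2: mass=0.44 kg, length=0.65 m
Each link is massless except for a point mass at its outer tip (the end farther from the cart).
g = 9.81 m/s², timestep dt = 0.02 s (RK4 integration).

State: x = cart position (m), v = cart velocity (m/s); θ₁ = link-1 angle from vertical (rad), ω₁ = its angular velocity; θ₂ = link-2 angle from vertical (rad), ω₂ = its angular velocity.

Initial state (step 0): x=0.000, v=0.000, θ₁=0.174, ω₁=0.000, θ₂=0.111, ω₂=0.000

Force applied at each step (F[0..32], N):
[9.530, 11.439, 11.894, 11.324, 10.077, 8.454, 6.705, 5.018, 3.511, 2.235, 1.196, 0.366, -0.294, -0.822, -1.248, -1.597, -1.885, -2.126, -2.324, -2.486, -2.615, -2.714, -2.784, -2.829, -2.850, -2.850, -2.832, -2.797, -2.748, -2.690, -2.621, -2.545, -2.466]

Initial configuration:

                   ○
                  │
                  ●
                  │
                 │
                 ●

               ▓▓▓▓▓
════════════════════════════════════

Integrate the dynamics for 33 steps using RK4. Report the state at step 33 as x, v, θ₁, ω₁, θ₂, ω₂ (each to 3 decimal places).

apply F[0]=+9.530 → step 1: x=0.001, v=0.109, θ₁=0.173, ω₁=-0.072, θ₂=0.111, ω₂=-0.044
apply F[1]=+11.439 → step 2: x=0.005, v=0.243, θ₁=0.171, ω₁=-0.176, θ₂=0.109, ω₂=-0.088
apply F[2]=+11.894 → step 3: x=0.011, v=0.383, θ₁=0.166, ω₁=-0.289, θ₂=0.107, ω₂=-0.132
apply F[3]=+11.324 → step 4: x=0.020, v=0.517, θ₁=0.159, ω₁=-0.397, θ₂=0.104, ω₂=-0.172
apply F[4]=+10.077 → step 5: x=0.031, v=0.636, θ₁=0.150, ω₁=-0.490, θ₂=0.100, ω₂=-0.209
apply F[5]=+8.454 → step 6: x=0.045, v=0.734, θ₁=0.140, ω₁=-0.562, θ₂=0.096, ω₂=-0.240
apply F[6]=+6.705 → step 7: x=0.061, v=0.810, θ₁=0.128, ω₁=-0.611, θ₂=0.091, ω₂=-0.267
apply F[7]=+5.018 → step 8: x=0.077, v=0.864, θ₁=0.116, ω₁=-0.639, θ₂=0.085, ω₂=-0.289
apply F[8]=+3.511 → step 9: x=0.095, v=0.900, θ₁=0.103, ω₁=-0.650, θ₂=0.079, ω₂=-0.307
apply F[9]=+2.235 → step 10: x=0.113, v=0.920, θ₁=0.090, ω₁=-0.646, θ₂=0.073, ω₂=-0.320
apply F[10]=+1.196 → step 11: x=0.132, v=0.928, θ₁=0.077, ω₁=-0.631, θ₂=0.066, ω₂=-0.328
apply F[11]=+0.366 → step 12: x=0.150, v=0.925, θ₁=0.065, ω₁=-0.608, θ₂=0.060, ω₂=-0.333
apply F[12]=-0.294 → step 13: x=0.169, v=0.915, θ₁=0.053, ω₁=-0.580, θ₂=0.053, ω₂=-0.335
apply F[13]=-0.822 → step 14: x=0.187, v=0.899, θ₁=0.042, ω₁=-0.549, θ₂=0.046, ω₂=-0.333
apply F[14]=-1.248 → step 15: x=0.204, v=0.878, θ₁=0.031, ω₁=-0.516, θ₂=0.040, ω₂=-0.329
apply F[15]=-1.597 → step 16: x=0.222, v=0.854, θ₁=0.021, ω₁=-0.483, θ₂=0.033, ω₂=-0.322
apply F[16]=-1.885 → step 17: x=0.239, v=0.827, θ₁=0.012, ω₁=-0.448, θ₂=0.027, ω₂=-0.314
apply F[17]=-2.126 → step 18: x=0.255, v=0.797, θ₁=0.003, ω₁=-0.414, θ₂=0.021, ω₂=-0.303
apply F[18]=-2.324 → step 19: x=0.270, v=0.766, θ₁=-0.005, ω₁=-0.381, θ₂=0.015, ω₂=-0.291
apply F[19]=-2.486 → step 20: x=0.285, v=0.733, θ₁=-0.012, ω₁=-0.348, θ₂=0.009, ω₂=-0.278
apply F[20]=-2.615 → step 21: x=0.300, v=0.700, θ₁=-0.019, ω₁=-0.315, θ₂=0.004, ω₂=-0.264
apply F[21]=-2.714 → step 22: x=0.313, v=0.665, θ₁=-0.025, ω₁=-0.284, θ₂=-0.002, ω₂=-0.249
apply F[22]=-2.784 → step 23: x=0.326, v=0.631, θ₁=-0.030, ω₁=-0.254, θ₂=-0.006, ω₂=-0.234
apply F[23]=-2.829 → step 24: x=0.339, v=0.596, θ₁=-0.035, ω₁=-0.226, θ₂=-0.011, ω₂=-0.219
apply F[24]=-2.850 → step 25: x=0.350, v=0.562, θ₁=-0.039, ω₁=-0.199, θ₂=-0.015, ω₂=-0.203
apply F[25]=-2.850 → step 26: x=0.361, v=0.528, θ₁=-0.043, ω₁=-0.173, θ₂=-0.019, ω₂=-0.187
apply F[26]=-2.832 → step 27: x=0.371, v=0.494, θ₁=-0.046, ω₁=-0.149, θ₂=-0.023, ω₂=-0.172
apply F[27]=-2.797 → step 28: x=0.381, v=0.462, θ₁=-0.049, ω₁=-0.126, θ₂=-0.026, ω₂=-0.157
apply F[28]=-2.748 → step 29: x=0.390, v=0.430, θ₁=-0.051, ω₁=-0.106, θ₂=-0.029, ω₂=-0.142
apply F[29]=-2.690 → step 30: x=0.398, v=0.399, θ₁=-0.053, ω₁=-0.086, θ₂=-0.032, ω₂=-0.128
apply F[30]=-2.621 → step 31: x=0.406, v=0.370, θ₁=-0.055, ω₁=-0.069, θ₂=-0.034, ω₂=-0.114
apply F[31]=-2.545 → step 32: x=0.413, v=0.341, θ₁=-0.056, ω₁=-0.053, θ₂=-0.036, ω₂=-0.101
apply F[32]=-2.466 → step 33: x=0.419, v=0.314, θ₁=-0.057, ω₁=-0.038, θ₂=-0.038, ω₂=-0.088

Answer: x=0.419, v=0.314, θ₁=-0.057, ω₁=-0.038, θ₂=-0.038, ω₂=-0.088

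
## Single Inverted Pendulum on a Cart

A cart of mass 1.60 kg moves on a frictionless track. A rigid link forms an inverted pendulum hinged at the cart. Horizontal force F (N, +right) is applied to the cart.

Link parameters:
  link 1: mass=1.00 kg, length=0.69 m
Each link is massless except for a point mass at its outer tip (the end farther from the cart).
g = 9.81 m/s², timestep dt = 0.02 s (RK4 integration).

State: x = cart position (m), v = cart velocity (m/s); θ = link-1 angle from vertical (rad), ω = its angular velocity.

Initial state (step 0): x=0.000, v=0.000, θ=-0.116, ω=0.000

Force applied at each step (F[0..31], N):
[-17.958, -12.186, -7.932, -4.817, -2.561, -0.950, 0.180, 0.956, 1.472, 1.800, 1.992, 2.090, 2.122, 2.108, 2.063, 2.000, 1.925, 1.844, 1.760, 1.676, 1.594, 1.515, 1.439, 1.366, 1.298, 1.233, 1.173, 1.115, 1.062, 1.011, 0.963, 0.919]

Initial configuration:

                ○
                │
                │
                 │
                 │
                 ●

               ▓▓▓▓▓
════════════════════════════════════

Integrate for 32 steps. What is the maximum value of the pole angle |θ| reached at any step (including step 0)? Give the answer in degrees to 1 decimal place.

apply F[0]=-17.958 → step 1: x=-0.002, v=-0.209, θ=-0.113, ω=0.268
apply F[1]=-12.186 → step 2: x=-0.008, v=-0.347, θ=-0.106, ω=0.435
apply F[2]=-7.932 → step 3: x=-0.015, v=-0.433, θ=-0.097, ω=0.531
apply F[3]=-4.817 → step 4: x=-0.025, v=-0.482, θ=-0.086, ω=0.576
apply F[4]=-2.561 → step 5: x=-0.034, v=-0.505, θ=-0.074, ω=0.586
apply F[5]=-0.950 → step 6: x=-0.045, v=-0.508, θ=-0.062, ω=0.572
apply F[6]=+0.180 → step 7: x=-0.055, v=-0.499, θ=-0.051, ω=0.543
apply F[7]=+0.956 → step 8: x=-0.064, v=-0.482, θ=-0.041, ω=0.504
apply F[8]=+1.472 → step 9: x=-0.074, v=-0.459, θ=-0.031, ω=0.461
apply F[9]=+1.800 → step 10: x=-0.083, v=-0.434, θ=-0.022, ω=0.417
apply F[10]=+1.992 → step 11: x=-0.091, v=-0.406, θ=-0.014, ω=0.372
apply F[11]=+2.090 → step 12: x=-0.099, v=-0.379, θ=-0.007, ω=0.329
apply F[12]=+2.122 → step 13: x=-0.106, v=-0.352, θ=-0.001, ω=0.289
apply F[13]=+2.108 → step 14: x=-0.113, v=-0.326, θ=0.004, ω=0.251
apply F[14]=+2.063 → step 15: x=-0.119, v=-0.301, θ=0.009, ω=0.217
apply F[15]=+2.000 → step 16: x=-0.125, v=-0.277, θ=0.013, ω=0.186
apply F[16]=+1.925 → step 17: x=-0.131, v=-0.255, θ=0.016, ω=0.157
apply F[17]=+1.844 → step 18: x=-0.135, v=-0.234, θ=0.019, ω=0.132
apply F[18]=+1.760 → step 19: x=-0.140, v=-0.214, θ=0.022, ω=0.110
apply F[19]=+1.676 → step 20: x=-0.144, v=-0.196, θ=0.024, ω=0.090
apply F[20]=+1.594 → step 21: x=-0.148, v=-0.179, θ=0.025, ω=0.072
apply F[21]=+1.515 → step 22: x=-0.151, v=-0.164, θ=0.026, ω=0.057
apply F[22]=+1.439 → step 23: x=-0.154, v=-0.149, θ=0.027, ω=0.043
apply F[23]=+1.366 → step 24: x=-0.157, v=-0.135, θ=0.028, ω=0.031
apply F[24]=+1.298 → step 25: x=-0.160, v=-0.122, θ=0.029, ω=0.021
apply F[25]=+1.233 → step 26: x=-0.162, v=-0.111, θ=0.029, ω=0.012
apply F[26]=+1.173 → step 27: x=-0.164, v=-0.100, θ=0.029, ω=0.004
apply F[27]=+1.115 → step 28: x=-0.166, v=-0.089, θ=0.029, ω=-0.003
apply F[28]=+1.062 → step 29: x=-0.168, v=-0.079, θ=0.029, ω=-0.008
apply F[29]=+1.011 → step 30: x=-0.169, v=-0.070, θ=0.029, ω=-0.013
apply F[30]=+0.963 → step 31: x=-0.171, v=-0.062, θ=0.029, ω=-0.018
apply F[31]=+0.919 → step 32: x=-0.172, v=-0.054, θ=0.028, ω=-0.021
Max |angle| over trajectory = 0.116 rad = 6.6°.

Answer: 6.6°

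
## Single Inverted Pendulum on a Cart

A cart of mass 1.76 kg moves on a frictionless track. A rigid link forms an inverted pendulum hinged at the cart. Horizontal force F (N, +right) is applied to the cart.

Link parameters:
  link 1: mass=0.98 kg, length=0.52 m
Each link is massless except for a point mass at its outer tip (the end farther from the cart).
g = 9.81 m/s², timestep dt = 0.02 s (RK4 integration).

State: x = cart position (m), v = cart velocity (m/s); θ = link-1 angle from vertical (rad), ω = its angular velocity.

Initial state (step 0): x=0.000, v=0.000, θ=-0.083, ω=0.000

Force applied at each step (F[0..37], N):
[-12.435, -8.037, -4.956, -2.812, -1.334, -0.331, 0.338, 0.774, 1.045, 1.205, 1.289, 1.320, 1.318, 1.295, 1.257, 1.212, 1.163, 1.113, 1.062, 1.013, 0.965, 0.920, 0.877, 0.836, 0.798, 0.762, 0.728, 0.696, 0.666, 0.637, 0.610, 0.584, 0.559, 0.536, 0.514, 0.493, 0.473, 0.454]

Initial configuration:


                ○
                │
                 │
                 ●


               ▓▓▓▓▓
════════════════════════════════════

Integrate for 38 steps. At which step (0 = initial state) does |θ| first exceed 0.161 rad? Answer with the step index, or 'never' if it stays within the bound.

apply F[0]=-12.435 → step 1: x=-0.001, v=-0.132, θ=-0.081, ω=0.222
apply F[1]=-8.037 → step 2: x=-0.005, v=-0.214, θ=-0.075, ω=0.351
apply F[2]=-4.956 → step 3: x=-0.010, v=-0.263, θ=-0.067, ω=0.417
apply F[3]=-2.812 → step 4: x=-0.015, v=-0.288, θ=-0.059, ω=0.441
apply F[4]=-1.334 → step 5: x=-0.021, v=-0.297, θ=-0.050, ω=0.438
apply F[5]=-0.331 → step 6: x=-0.027, v=-0.296, θ=-0.041, ω=0.419
apply F[6]=+0.338 → step 7: x=-0.033, v=-0.288, θ=-0.033, ω=0.390
apply F[7]=+0.774 → step 8: x=-0.038, v=-0.276, θ=-0.026, ω=0.355
apply F[8]=+1.045 → step 9: x=-0.044, v=-0.262, θ=-0.019, ω=0.319
apply F[9]=+1.205 → step 10: x=-0.049, v=-0.246, θ=-0.013, ω=0.283
apply F[10]=+1.289 → step 11: x=-0.054, v=-0.231, θ=-0.008, ω=0.249
apply F[11]=+1.320 → step 12: x=-0.058, v=-0.215, θ=-0.003, ω=0.217
apply F[12]=+1.318 → step 13: x=-0.062, v=-0.200, θ=0.001, ω=0.188
apply F[13]=+1.295 → step 14: x=-0.066, v=-0.186, θ=0.004, ω=0.161
apply F[14]=+1.257 → step 15: x=-0.070, v=-0.172, θ=0.007, ω=0.137
apply F[15]=+1.212 → step 16: x=-0.073, v=-0.159, θ=0.010, ω=0.115
apply F[16]=+1.163 → step 17: x=-0.076, v=-0.147, θ=0.012, ω=0.096
apply F[17]=+1.113 → step 18: x=-0.079, v=-0.136, θ=0.014, ω=0.079
apply F[18]=+1.062 → step 19: x=-0.081, v=-0.125, θ=0.015, ω=0.065
apply F[19]=+1.013 → step 20: x=-0.084, v=-0.115, θ=0.016, ω=0.052
apply F[20]=+0.965 → step 21: x=-0.086, v=-0.106, θ=0.017, ω=0.041
apply F[21]=+0.920 → step 22: x=-0.088, v=-0.098, θ=0.018, ω=0.031
apply F[22]=+0.877 → step 23: x=-0.090, v=-0.090, θ=0.018, ω=0.022
apply F[23]=+0.836 → step 24: x=-0.092, v=-0.082, θ=0.019, ω=0.015
apply F[24]=+0.798 → step 25: x=-0.093, v=-0.075, θ=0.019, ω=0.009
apply F[25]=+0.762 → step 26: x=-0.095, v=-0.069, θ=0.019, ω=0.003
apply F[26]=+0.728 → step 27: x=-0.096, v=-0.063, θ=0.019, ω=-0.001
apply F[27]=+0.696 → step 28: x=-0.097, v=-0.057, θ=0.019, ω=-0.005
apply F[28]=+0.666 → step 29: x=-0.098, v=-0.051, θ=0.019, ω=-0.009
apply F[29]=+0.637 → step 30: x=-0.099, v=-0.046, θ=0.019, ω=-0.012
apply F[30]=+0.610 → step 31: x=-0.100, v=-0.041, θ=0.018, ω=-0.014
apply F[31]=+0.584 → step 32: x=-0.101, v=-0.037, θ=0.018, ω=-0.016
apply F[32]=+0.559 → step 33: x=-0.102, v=-0.032, θ=0.018, ω=-0.018
apply F[33]=+0.536 → step 34: x=-0.102, v=-0.028, θ=0.017, ω=-0.019
apply F[34]=+0.514 → step 35: x=-0.103, v=-0.024, θ=0.017, ω=-0.020
apply F[35]=+0.493 → step 36: x=-0.103, v=-0.020, θ=0.017, ω=-0.021
apply F[36]=+0.473 → step 37: x=-0.104, v=-0.017, θ=0.016, ω=-0.022
apply F[37]=+0.454 → step 38: x=-0.104, v=-0.013, θ=0.016, ω=-0.022
max |θ| = 0.083 ≤ 0.161 over all 39 states.

Answer: never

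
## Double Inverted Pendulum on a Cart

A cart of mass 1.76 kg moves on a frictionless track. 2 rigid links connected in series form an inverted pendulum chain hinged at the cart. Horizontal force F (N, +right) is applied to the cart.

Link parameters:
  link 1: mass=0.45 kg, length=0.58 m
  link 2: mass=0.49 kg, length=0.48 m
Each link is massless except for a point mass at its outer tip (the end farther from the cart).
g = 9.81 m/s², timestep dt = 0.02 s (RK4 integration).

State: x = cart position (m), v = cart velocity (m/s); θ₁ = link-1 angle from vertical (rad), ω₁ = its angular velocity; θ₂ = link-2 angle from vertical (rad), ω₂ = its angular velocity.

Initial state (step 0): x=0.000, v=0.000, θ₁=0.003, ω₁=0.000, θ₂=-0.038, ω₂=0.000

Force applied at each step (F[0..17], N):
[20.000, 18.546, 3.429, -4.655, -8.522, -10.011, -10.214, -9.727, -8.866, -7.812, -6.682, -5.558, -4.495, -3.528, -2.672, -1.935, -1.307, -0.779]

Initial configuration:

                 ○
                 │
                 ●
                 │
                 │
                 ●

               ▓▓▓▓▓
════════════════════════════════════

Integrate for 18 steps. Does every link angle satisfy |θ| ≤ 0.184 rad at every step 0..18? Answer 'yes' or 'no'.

apply F[0]=+20.000 → step 1: x=0.002, v=0.227, θ₁=-0.001, ω₁=-0.376, θ₂=-0.038, ω₂=-0.034
apply F[1]=+18.546 → step 2: x=0.009, v=0.438, θ₁=-0.012, ω₁=-0.731, θ₂=-0.039, ω₂=-0.061
apply F[2]=+3.429 → step 3: x=0.018, v=0.479, θ₁=-0.027, ω₁=-0.800, θ₂=-0.041, ω₂=-0.078
apply F[3]=-4.655 → step 4: x=0.027, v=0.430, θ₁=-0.042, ω₁=-0.725, θ₂=-0.042, ω₂=-0.084
apply F[4]=-8.522 → step 5: x=0.035, v=0.338, θ₁=-0.055, ω₁=-0.586, θ₂=-0.044, ω₂=-0.079
apply F[5]=-10.011 → step 6: x=0.041, v=0.231, θ₁=-0.066, ω₁=-0.428, θ₂=-0.045, ω₂=-0.065
apply F[6]=-10.214 → step 7: x=0.044, v=0.122, θ₁=-0.073, ω₁=-0.273, θ₂=-0.047, ω₂=-0.045
apply F[7]=-9.727 → step 8: x=0.046, v=0.020, θ₁=-0.077, ω₁=-0.133, θ₂=-0.047, ω₂=-0.020
apply F[8]=-8.866 → step 9: x=0.045, v=-0.072, θ₁=-0.078, ω₁=-0.012, θ₂=-0.047, ω₂=0.006
apply F[9]=-7.812 → step 10: x=0.043, v=-0.153, θ₁=-0.077, ω₁=0.089, θ₂=-0.047, ω₂=0.033
apply F[10]=-6.682 → step 11: x=0.039, v=-0.221, θ₁=-0.075, ω₁=0.169, θ₂=-0.046, ω₂=0.059
apply F[11]=-5.558 → step 12: x=0.034, v=-0.276, θ₁=-0.071, ω₁=0.229, θ₂=-0.045, ω₂=0.083
apply F[12]=-4.495 → step 13: x=0.028, v=-0.320, θ₁=-0.066, ω₁=0.272, θ₂=-0.043, ω₂=0.104
apply F[13]=-3.528 → step 14: x=0.021, v=-0.353, θ₁=-0.060, ω₁=0.301, θ₂=-0.041, ω₂=0.122
apply F[14]=-2.672 → step 15: x=0.014, v=-0.378, θ₁=-0.054, ω₁=0.317, θ₂=-0.038, ω₂=0.137
apply F[15]=-1.935 → step 16: x=0.006, v=-0.395, θ₁=-0.047, ω₁=0.324, θ₂=-0.035, ω₂=0.149
apply F[16]=-1.307 → step 17: x=-0.002, v=-0.405, θ₁=-0.041, ω₁=0.322, θ₂=-0.032, ω₂=0.158
apply F[17]=-0.779 → step 18: x=-0.010, v=-0.410, θ₁=-0.035, ω₁=0.315, θ₂=-0.029, ω₂=0.164
Max |angle| over trajectory = 0.078 rad; bound = 0.184 → within bound.

Answer: yes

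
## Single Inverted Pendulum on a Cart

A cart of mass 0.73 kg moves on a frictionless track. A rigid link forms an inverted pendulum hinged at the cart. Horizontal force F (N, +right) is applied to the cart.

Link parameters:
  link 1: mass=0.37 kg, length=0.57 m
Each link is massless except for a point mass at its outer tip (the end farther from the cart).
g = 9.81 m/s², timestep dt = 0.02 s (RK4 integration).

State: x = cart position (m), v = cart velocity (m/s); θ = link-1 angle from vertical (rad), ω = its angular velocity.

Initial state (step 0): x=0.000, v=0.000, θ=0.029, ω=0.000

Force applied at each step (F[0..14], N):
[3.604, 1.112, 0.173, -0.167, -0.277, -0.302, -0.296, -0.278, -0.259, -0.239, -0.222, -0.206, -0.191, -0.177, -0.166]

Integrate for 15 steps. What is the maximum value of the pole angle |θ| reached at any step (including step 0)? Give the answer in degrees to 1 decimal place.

Answer: 1.7°

Derivation:
apply F[0]=+3.604 → step 1: x=0.001, v=0.096, θ=0.027, ω=-0.158
apply F[1]=+1.112 → step 2: x=0.003, v=0.124, θ=0.024, ω=-0.198
apply F[2]=+0.173 → step 3: x=0.006, v=0.126, θ=0.020, ω=-0.195
apply F[3]=-0.167 → step 4: x=0.008, v=0.120, θ=0.016, ω=-0.178
apply F[4]=-0.277 → step 5: x=0.010, v=0.111, θ=0.013, ω=-0.157
apply F[5]=-0.302 → step 6: x=0.013, v=0.102, θ=0.010, ω=-0.137
apply F[6]=-0.296 → step 7: x=0.014, v=0.093, θ=0.007, ω=-0.118
apply F[7]=-0.278 → step 8: x=0.016, v=0.084, θ=0.005, ω=-0.102
apply F[8]=-0.259 → step 9: x=0.018, v=0.077, θ=0.003, ω=-0.087
apply F[9]=-0.239 → step 10: x=0.019, v=0.070, θ=0.002, ω=-0.074
apply F[10]=-0.222 → step 11: x=0.021, v=0.064, θ=0.000, ω=-0.063
apply F[11]=-0.206 → step 12: x=0.022, v=0.058, θ=-0.001, ω=-0.053
apply F[12]=-0.191 → step 13: x=0.023, v=0.053, θ=-0.002, ω=-0.045
apply F[13]=-0.177 → step 14: x=0.024, v=0.049, θ=-0.003, ω=-0.037
apply F[14]=-0.166 → step 15: x=0.025, v=0.044, θ=-0.003, ω=-0.031
Max |angle| over trajectory = 0.029 rad = 1.7°.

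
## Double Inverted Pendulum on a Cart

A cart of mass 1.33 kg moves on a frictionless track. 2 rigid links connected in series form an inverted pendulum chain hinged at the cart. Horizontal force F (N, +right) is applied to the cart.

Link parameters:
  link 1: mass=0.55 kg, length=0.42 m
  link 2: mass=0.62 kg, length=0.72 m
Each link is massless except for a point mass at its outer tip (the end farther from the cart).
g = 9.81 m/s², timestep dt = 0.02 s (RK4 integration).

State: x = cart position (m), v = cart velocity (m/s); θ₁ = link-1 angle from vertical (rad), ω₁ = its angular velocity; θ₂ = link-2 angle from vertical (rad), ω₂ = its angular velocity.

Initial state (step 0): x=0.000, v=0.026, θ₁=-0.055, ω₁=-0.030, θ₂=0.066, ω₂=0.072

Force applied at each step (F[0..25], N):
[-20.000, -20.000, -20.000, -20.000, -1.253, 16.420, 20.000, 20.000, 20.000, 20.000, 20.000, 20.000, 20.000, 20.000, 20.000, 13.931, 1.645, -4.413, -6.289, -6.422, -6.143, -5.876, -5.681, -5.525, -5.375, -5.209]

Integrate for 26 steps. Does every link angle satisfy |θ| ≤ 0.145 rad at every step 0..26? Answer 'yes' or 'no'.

Answer: no

Derivation:
apply F[0]=-20.000 → step 1: x=-0.002, v=-0.265, θ₁=-0.050, ω₁=0.571, θ₂=0.068, ω₂=0.145
apply F[1]=-20.000 → step 2: x=-0.011, v=-0.558, θ₁=-0.032, ω₁=1.190, θ₂=0.072, ω₂=0.211
apply F[2]=-20.000 → step 3: x=-0.025, v=-0.856, θ₁=-0.002, ω₁=1.847, θ₂=0.077, ω₂=0.260
apply F[3]=-20.000 → step 4: x=-0.045, v=-1.159, θ₁=0.042, ω₁=2.553, θ₂=0.082, ω₂=0.287
apply F[4]=-1.253 → step 5: x=-0.068, v=-1.186, θ₁=0.094, ω₁=2.643, θ₂=0.088, ω₂=0.293
apply F[5]=+16.420 → step 6: x=-0.090, v=-0.958, θ₁=0.142, ω₁=2.170, θ₂=0.094, ω₂=0.279
apply F[6]=+20.000 → step 7: x=-0.106, v=-0.686, θ₁=0.180, ω₁=1.644, θ₂=0.099, ω₂=0.239
apply F[7]=+20.000 → step 8: x=-0.117, v=-0.423, θ₁=0.208, ω₁=1.177, θ₂=0.103, ω₂=0.177
apply F[8]=+20.000 → step 9: x=-0.123, v=-0.168, θ₁=0.227, ω₁=0.755, θ₂=0.106, ω₂=0.098
apply F[9]=+20.000 → step 10: x=-0.124, v=0.084, θ₁=0.239, ω₁=0.362, θ₂=0.107, ω₂=0.007
apply F[10]=+20.000 → step 11: x=-0.120, v=0.333, θ₁=0.242, ω₁=-0.016, θ₂=0.106, ω₂=-0.090
apply F[11]=+20.000 → step 12: x=-0.111, v=0.583, θ₁=0.238, ω₁=-0.394, θ₂=0.103, ω₂=-0.188
apply F[12]=+20.000 → step 13: x=-0.097, v=0.835, θ₁=0.226, ω₁=-0.785, θ₂=0.099, ω₂=-0.281
apply F[13]=+20.000 → step 14: x=-0.077, v=1.091, θ₁=0.206, ω₁=-1.206, θ₂=0.092, ω₂=-0.365
apply F[14]=+20.000 → step 15: x=-0.053, v=1.355, θ₁=0.178, ω₁=-1.670, θ₂=0.084, ω₂=-0.433
apply F[15]=+13.931 → step 16: x=-0.024, v=1.537, θ₁=0.141, ω₁=-1.984, θ₂=0.075, ω₂=-0.479
apply F[16]=+1.645 → step 17: x=0.007, v=1.545, θ₁=0.102, ω₁=-1.923, θ₂=0.065, ω₂=-0.503
apply F[17]=-4.413 → step 18: x=0.037, v=1.467, θ₁=0.066, ω₁=-1.689, θ₂=0.055, ω₂=-0.515
apply F[18]=-6.289 → step 19: x=0.065, v=1.365, θ₁=0.035, ω₁=-1.423, θ₂=0.045, ω₂=-0.515
apply F[19]=-6.422 → step 20: x=0.092, v=1.265, θ₁=0.009, ω₁=-1.183, θ₂=0.034, ω₂=-0.506
apply F[20]=-6.143 → step 21: x=0.116, v=1.173, θ₁=-0.013, ω₁=-0.980, θ₂=0.024, ω₂=-0.488
apply F[21]=-5.876 → step 22: x=0.139, v=1.088, θ₁=-0.030, ω₁=-0.809, θ₂=0.015, ω₂=-0.465
apply F[22]=-5.681 → step 23: x=0.160, v=1.009, θ₁=-0.045, ω₁=-0.664, θ₂=0.006, ω₂=-0.438
apply F[23]=-5.525 → step 24: x=0.179, v=0.935, θ₁=-0.057, ω₁=-0.538, θ₂=-0.003, ω₂=-0.408
apply F[24]=-5.375 → step 25: x=0.197, v=0.864, θ₁=-0.067, ω₁=-0.430, θ₂=-0.011, ω₂=-0.375
apply F[25]=-5.209 → step 26: x=0.214, v=0.798, θ₁=-0.074, ω₁=-0.336, θ₂=-0.018, ω₂=-0.342
Max |angle| over trajectory = 0.242 rad; bound = 0.145 → exceeded.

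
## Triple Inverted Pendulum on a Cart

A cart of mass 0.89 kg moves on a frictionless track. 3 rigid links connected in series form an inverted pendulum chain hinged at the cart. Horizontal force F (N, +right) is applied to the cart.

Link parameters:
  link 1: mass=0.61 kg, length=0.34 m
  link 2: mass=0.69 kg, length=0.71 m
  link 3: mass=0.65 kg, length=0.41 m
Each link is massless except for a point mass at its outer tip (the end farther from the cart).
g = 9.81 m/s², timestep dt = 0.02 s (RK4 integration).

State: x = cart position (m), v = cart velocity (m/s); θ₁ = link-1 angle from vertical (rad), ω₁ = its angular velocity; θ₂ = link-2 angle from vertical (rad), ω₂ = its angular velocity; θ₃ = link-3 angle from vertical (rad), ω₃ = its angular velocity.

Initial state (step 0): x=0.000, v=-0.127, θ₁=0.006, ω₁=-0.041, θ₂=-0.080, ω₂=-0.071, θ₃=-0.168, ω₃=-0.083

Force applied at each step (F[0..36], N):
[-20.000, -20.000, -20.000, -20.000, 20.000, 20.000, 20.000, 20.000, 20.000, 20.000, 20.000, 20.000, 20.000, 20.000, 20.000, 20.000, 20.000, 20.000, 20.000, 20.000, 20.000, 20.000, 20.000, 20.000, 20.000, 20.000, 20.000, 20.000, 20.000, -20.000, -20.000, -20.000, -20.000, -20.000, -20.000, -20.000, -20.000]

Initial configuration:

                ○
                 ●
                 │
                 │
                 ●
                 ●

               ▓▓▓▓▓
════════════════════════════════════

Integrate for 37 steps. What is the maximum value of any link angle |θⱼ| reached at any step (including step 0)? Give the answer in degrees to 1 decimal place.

apply F[0]=-20.000 → step 1: x=-0.007, v=-0.581, θ₁=0.020, ω₁=1.405, θ₂=-0.082, ω₂=-0.125, θ₃=-0.170, ω₃=-0.159
apply F[1]=-20.000 → step 2: x=-0.023, v=-1.041, θ₁=0.062, ω₁=2.889, θ₂=-0.085, ω₂=-0.184, θ₃=-0.174, ω₃=-0.217
apply F[2]=-20.000 → step 3: x=-0.049, v=-1.501, θ₁=0.135, ω₁=4.351, θ₂=-0.089, ω₂=-0.221, θ₃=-0.179, ω₃=-0.240
apply F[3]=-20.000 → step 4: x=-0.083, v=-1.930, θ₁=0.235, ω₁=5.610, θ₂=-0.093, ω₂=-0.164, θ₃=-0.184, ω₃=-0.221
apply F[4]=+20.000 → step 5: x=-0.118, v=-1.535, θ₁=0.339, ω₁=4.857, θ₂=-0.098, ω₂=-0.303, θ₃=-0.188, ω₃=-0.255
apply F[5]=+20.000 → step 6: x=-0.145, v=-1.180, θ₁=0.431, ω₁=4.406, θ₂=-0.106, ω₂=-0.531, θ₃=-0.194, ω₃=-0.297
apply F[6]=+20.000 → step 7: x=-0.165, v=-0.848, θ₁=0.517, ω₁=4.146, θ₂=-0.119, ω₂=-0.815, θ₃=-0.200, ω₃=-0.335
apply F[7]=+20.000 → step 8: x=-0.179, v=-0.531, θ₁=0.598, ω₁=4.000, θ₂=-0.139, ω₂=-1.131, θ₃=-0.207, ω₃=-0.365
apply F[8]=+20.000 → step 9: x=-0.186, v=-0.220, θ₁=0.677, ω₁=3.918, θ₂=-0.165, ω₂=-1.465, θ₃=-0.215, ω₃=-0.384
apply F[9]=+20.000 → step 10: x=-0.188, v=0.087, θ₁=0.755, ω₁=3.862, θ₂=-0.197, ω₂=-1.809, θ₃=-0.222, ω₃=-0.393
apply F[10]=+20.000 → step 11: x=-0.183, v=0.394, θ₁=0.832, ω₁=3.810, θ₂=-0.237, ω₂=-2.157, θ₃=-0.230, ω₃=-0.395
apply F[11]=+20.000 → step 12: x=-0.172, v=0.700, θ₁=0.907, ω₁=3.742, θ₂=-0.284, ω₂=-2.507, θ₃=-0.238, ω₃=-0.394
apply F[12]=+20.000 → step 13: x=-0.155, v=1.003, θ₁=0.981, ω₁=3.646, θ₂=-0.337, ω₂=-2.859, θ₃=-0.246, ω₃=-0.396
apply F[13]=+20.000 → step 14: x=-0.132, v=1.301, θ₁=1.053, ω₁=3.510, θ₂=-0.398, ω₂=-3.214, θ₃=-0.254, ω₃=-0.411
apply F[14]=+20.000 → step 15: x=-0.103, v=1.591, θ₁=1.121, ω₁=3.324, θ₂=-0.466, ω₂=-3.573, θ₃=-0.263, ω₃=-0.450
apply F[15]=+20.000 → step 16: x=-0.068, v=1.867, θ₁=1.185, ω₁=3.076, θ₂=-0.541, ω₂=-3.938, θ₃=-0.272, ω₃=-0.527
apply F[16]=+20.000 → step 17: x=-0.028, v=2.125, θ₁=1.244, ω₁=2.759, θ₂=-0.624, ω₂=-4.311, θ₃=-0.284, ω₃=-0.661
apply F[17]=+20.000 → step 18: x=0.017, v=2.357, θ₁=1.295, ω₁=2.366, θ₂=-0.714, ω₂=-4.690, θ₃=-0.299, ω₃=-0.877
apply F[18]=+20.000 → step 19: x=0.066, v=2.556, θ₁=1.338, ω₁=1.900, θ₂=-0.811, ω₂=-5.070, θ₃=-0.320, ω₃=-1.200
apply F[19]=+20.000 → step 20: x=0.119, v=2.714, θ₁=1.371, ω₁=1.375, θ₂=-0.916, ω₂=-5.440, θ₃=-0.348, ω₃=-1.662
apply F[20]=+20.000 → step 21: x=0.174, v=2.827, θ₁=1.393, ω₁=0.820, θ₂=-1.029, ω₂=-5.781, θ₃=-0.388, ω₃=-2.288
apply F[21]=+20.000 → step 22: x=0.231, v=2.891, θ₁=1.404, ω₁=0.283, θ₂=-1.147, ω₂=-6.067, θ₃=-0.441, ω₃=-3.097
apply F[22]=+20.000 → step 23: x=0.289, v=2.907, θ₁=1.405, ω₁=-0.173, θ₂=-1.271, ω₂=-6.266, θ₃=-0.513, ω₃=-4.092
apply F[23]=+20.000 → step 24: x=0.347, v=2.877, θ₁=1.398, ω₁=-0.479, θ₂=-1.397, ω₂=-6.342, θ₃=-0.606, ω₃=-5.252
apply F[24]=+20.000 → step 25: x=0.404, v=2.810, θ₁=1.387, ω₁=-0.573, θ₂=-1.523, ω₂=-6.257, θ₃=-0.724, ω₃=-6.539
apply F[25]=+20.000 → step 26: x=0.459, v=2.714, θ₁=1.377, ω₁=-0.404, θ₂=-1.646, ω₂=-5.980, θ₃=-0.868, ω₃=-7.895
apply F[26]=+20.000 → step 27: x=0.513, v=2.597, θ₁=1.373, ω₁=0.058, θ₂=-1.761, ω₂=-5.496, θ₃=-1.039, ω₃=-9.253
apply F[27]=+20.000 → step 28: x=0.563, v=2.469, θ₁=1.381, ω₁=0.832, θ₂=-1.864, ω₂=-4.814, θ₃=-1.237, ω₃=-10.536
apply F[28]=+20.000 → step 29: x=0.611, v=2.340, θ₁=1.408, ω₁=1.928, θ₂=-1.953, ω₂=-3.987, θ₃=-1.460, ω₃=-11.658
apply F[29]=-20.000 → step 30: x=0.654, v=1.897, θ₁=1.458, ω₁=3.058, θ₂=-2.028, ω₂=-3.573, θ₃=-1.697, ω₃=-12.057
apply F[30]=-20.000 → step 31: x=0.687, v=1.489, θ₁=1.531, ω₁=4.275, θ₂=-2.097, ω₂=-3.342, θ₃=-1.941, ω₃=-12.299
apply F[31]=-20.000 → step 32: x=0.714, v=1.139, θ₁=1.629, ω₁=5.538, θ₂=-2.164, ω₂=-3.380, θ₃=-2.188, ω₃=-12.363
apply F[32]=-20.000 → step 33: x=0.734, v=0.865, θ₁=1.753, ω₁=6.819, θ₂=-2.234, ω₂=-3.751, θ₃=-2.434, ω₃=-12.266
apply F[33]=-20.000 → step 34: x=0.749, v=0.675, θ₁=1.902, ω₁=8.175, θ₂=-2.316, ω₂=-4.497, θ₃=-2.678, ω₃=-12.032
apply F[34]=-20.000 → step 35: x=0.761, v=0.577, θ₁=2.081, ω₁=9.805, θ₂=-2.417, ω₂=-5.671, θ₃=-2.915, ω₃=-11.630
apply F[35]=-20.000 → step 36: x=0.773, v=0.614, θ₁=2.300, ω₁=12.221, θ₂=-2.547, ω₂=-7.446, θ₃=-3.141, ω₃=-10.903
apply F[36]=-20.000 → step 37: x=0.788, v=0.958, θ₁=2.585, ω₁=17.000, θ₂=-2.723, ω₂=-10.541, θ₃=-3.345, ω₃=-9.225
Max |angle| over trajectory = 3.345 rad = 191.7°.

Answer: 191.7°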